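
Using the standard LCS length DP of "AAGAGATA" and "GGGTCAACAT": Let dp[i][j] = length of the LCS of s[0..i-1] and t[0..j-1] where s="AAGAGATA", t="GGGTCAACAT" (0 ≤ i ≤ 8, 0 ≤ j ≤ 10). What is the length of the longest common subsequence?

4

   ''  G  G  G  T  C  A  A  C  A  T
''  0  0  0  0  0  0  0  0  0  0  0
 A  0  0  0  0  0  0  1  1  1  1  1
 A  0  0  0  0  0  0  1  2  2  2  2
 G  0  1  1  1  1  1  1  2  2  2  2
 A  0  1  1  1  1  1  2  2  2  3  3
 G  0  1  2  2  2  2  2  2  2  3  3
 A  0  1  2  2  2  2  3  3  3  3  3
 T  0  1  2  2  3  3  3  3  3  3  4
 A  0  1  2  2  3  3  4  4  4  4  4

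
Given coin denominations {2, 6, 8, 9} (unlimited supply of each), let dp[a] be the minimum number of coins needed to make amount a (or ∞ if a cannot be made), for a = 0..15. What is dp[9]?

 a  0  1  2  3  4  5  6  7  8  9 10 11 12 13 14 15
dp  0  -  1  -  2  -  1  -  1  1  2  2  2  3  2  2
(- denotes ∞ / unreachable)

1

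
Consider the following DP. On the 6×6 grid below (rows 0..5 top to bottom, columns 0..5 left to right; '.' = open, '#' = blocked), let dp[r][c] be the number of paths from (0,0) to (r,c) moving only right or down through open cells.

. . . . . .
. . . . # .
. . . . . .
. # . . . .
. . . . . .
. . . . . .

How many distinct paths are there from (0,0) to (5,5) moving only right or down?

r\c   0   1   2   3   4   5
  0   1   1   1   1   1   1
  1   1   2   3   4   0   1
  2   1   3   6  10  10  11
  3   1   0   6  16  26  37
  4   1   1   7  23  49  86
  5   1   2   9  32  81 167

167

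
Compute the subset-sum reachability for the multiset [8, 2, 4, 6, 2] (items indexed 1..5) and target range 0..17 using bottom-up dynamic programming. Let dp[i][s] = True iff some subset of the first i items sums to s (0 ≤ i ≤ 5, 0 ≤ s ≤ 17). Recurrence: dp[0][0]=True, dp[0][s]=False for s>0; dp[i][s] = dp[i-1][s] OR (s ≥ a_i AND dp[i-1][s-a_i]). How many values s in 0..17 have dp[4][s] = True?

i\s   0   1   2   3   4   5   6   7   8   9  10  11  12  13  14  15  16  17
  0   T   F   F   F   F   F   F   F   F   F   F   F   F   F   F   F   F   F
  1   T   F   F   F   F   F   F   F   T   F   F   F   F   F   F   F   F   F
  2   T   F   T   F   F   F   F   F   T   F   T   F   F   F   F   F   F   F
  3   T   F   T   F   T   F   T   F   T   F   T   F   T   F   T   F   F   F
  4   T   F   T   F   T   F   T   F   T   F   T   F   T   F   T   F   T   F
  5   T   F   T   F   T   F   T   F   T   F   T   F   T   F   T   F   T   F

9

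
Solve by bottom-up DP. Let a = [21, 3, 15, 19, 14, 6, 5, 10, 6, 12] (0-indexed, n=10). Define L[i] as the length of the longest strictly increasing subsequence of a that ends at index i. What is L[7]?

3

   i    0    1    2    3    4    5    6    7    8    9
a[i]   21    3   15   19   14    6    5   10    6   12
L[i]    1    1    2    3    2    2    2    3    3    4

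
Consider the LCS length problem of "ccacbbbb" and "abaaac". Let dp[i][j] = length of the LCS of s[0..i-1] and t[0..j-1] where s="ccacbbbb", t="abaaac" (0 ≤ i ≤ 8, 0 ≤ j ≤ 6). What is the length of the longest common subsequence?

2

   ''  a  b  a  a  a  c
''  0  0  0  0  0  0  0
 c  0  0  0  0  0  0  1
 c  0  0  0  0  0  0  1
 a  0  1  1  1  1  1  1
 c  0  1  1  1  1  1  2
 b  0  1  2  2  2  2  2
 b  0  1  2  2  2  2  2
 b  0  1  2  2  2  2  2
 b  0  1  2  2  2  2  2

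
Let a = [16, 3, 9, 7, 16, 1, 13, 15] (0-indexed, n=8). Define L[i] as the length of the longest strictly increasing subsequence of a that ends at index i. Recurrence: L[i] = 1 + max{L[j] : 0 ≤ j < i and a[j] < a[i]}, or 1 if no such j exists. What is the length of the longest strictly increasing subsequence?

4

   i    0    1    2    3    4    5    6    7
a[i]   16    3    9    7   16    1   13   15
L[i]    1    1    2    2    3    1    3    4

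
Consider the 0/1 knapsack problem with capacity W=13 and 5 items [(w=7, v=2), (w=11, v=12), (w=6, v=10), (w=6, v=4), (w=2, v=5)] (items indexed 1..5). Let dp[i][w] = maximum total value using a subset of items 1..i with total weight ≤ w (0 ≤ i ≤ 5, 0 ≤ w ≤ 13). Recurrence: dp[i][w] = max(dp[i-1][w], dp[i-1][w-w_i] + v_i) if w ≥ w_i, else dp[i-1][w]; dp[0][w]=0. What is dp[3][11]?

12

i\w   0   1   2   3   4   5   6   7   8   9  10  11  12  13
  0   0   0   0   0   0   0   0   0   0   0   0   0   0   0
  1   0   0   0   0   0   0   0   2   2   2   2   2   2   2
  2   0   0   0   0   0   0   0   2   2   2   2  12  12  12
  3   0   0   0   0   0   0  10  10  10  10  10  12  12  12
  4   0   0   0   0   0   0  10  10  10  10  10  12  14  14
  5   0   0   5   5   5   5  10  10  15  15  15  15  15  17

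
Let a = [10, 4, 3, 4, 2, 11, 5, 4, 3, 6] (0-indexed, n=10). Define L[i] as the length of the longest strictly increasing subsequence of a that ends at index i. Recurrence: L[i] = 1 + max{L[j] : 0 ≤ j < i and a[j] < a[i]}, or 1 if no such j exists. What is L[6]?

3

   i    0    1    2    3    4    5    6    7    8    9
a[i]   10    4    3    4    2   11    5    4    3    6
L[i]    1    1    1    2    1    3    3    2    2    4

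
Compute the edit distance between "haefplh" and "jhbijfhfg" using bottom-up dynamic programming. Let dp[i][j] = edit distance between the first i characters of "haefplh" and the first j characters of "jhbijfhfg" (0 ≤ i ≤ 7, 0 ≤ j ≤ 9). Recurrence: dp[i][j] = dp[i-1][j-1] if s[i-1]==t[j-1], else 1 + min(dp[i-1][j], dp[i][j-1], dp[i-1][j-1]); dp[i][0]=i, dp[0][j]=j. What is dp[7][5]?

   ''  j  h  b  i  j  f  h  f  g
''  0  1  2  3  4  5  6  7  8  9
 h  1  1  1  2  3  4  5  6  7  8
 a  2  2  2  2  3  4  5  6  7  8
 e  3  3  3  3  3  4  5  6  7  8
 f  4  4  4  4  4  4  4  5  6  7
 p  5  5  5  5  5  5  5  5  6  7
 l  6  6  6  6  6  6  6  6  6  7
 h  7  7  6  7  7  7  7  6  7  7

7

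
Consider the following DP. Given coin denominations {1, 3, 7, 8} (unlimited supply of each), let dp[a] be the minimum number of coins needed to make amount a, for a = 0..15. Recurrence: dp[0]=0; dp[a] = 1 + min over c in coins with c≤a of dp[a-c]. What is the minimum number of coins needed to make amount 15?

 a  0  1  2  3  4  5  6  7  8  9 10 11 12 13 14 15
dp  0  1  2  1  2  3  2  1  1  2  2  2  3  3  2  2

2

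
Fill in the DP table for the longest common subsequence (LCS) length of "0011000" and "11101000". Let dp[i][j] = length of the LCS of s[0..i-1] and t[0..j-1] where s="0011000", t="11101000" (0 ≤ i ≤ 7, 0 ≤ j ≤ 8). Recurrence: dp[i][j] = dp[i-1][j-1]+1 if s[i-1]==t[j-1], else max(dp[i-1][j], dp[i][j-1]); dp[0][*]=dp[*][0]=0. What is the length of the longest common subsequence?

5

   ''  1  1  1  0  1  0  0  0
''  0  0  0  0  0  0  0  0  0
 0  0  0  0  0  1  1  1  1  1
 0  0  0  0  0  1  1  2  2  2
 1  0  1  1  1  1  2  2  2  2
 1  0  1  2  2  2  2  2  2  2
 0  0  1  2  2  3  3  3  3  3
 0  0  1  2  2  3  3  4  4  4
 0  0  1  2  2  3  3  4  5  5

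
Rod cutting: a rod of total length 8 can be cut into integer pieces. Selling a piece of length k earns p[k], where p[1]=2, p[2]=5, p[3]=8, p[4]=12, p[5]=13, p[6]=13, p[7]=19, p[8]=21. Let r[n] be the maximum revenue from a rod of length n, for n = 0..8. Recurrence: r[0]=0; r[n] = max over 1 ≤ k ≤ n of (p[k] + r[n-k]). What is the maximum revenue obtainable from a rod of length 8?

   n    0    1    2    3    4    5    6    7    8
r[n]    0    2    5    8   12   14   17   20   24

24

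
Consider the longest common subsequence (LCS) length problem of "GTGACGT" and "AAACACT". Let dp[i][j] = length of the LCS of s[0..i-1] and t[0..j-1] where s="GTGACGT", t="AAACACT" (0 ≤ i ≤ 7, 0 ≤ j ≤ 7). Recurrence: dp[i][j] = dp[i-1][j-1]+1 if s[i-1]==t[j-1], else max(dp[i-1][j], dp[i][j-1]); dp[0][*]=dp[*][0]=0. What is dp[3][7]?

   ''  A  A  A  C  A  C  T
''  0  0  0  0  0  0  0  0
 G  0  0  0  0  0  0  0  0
 T  0  0  0  0  0  0  0  1
 G  0  0  0  0  0  0  0  1
 A  0  1  1  1  1  1  1  1
 C  0  1  1  1  2  2  2  2
 G  0  1  1  1  2  2  2  2
 T  0  1  1  1  2  2  2  3

1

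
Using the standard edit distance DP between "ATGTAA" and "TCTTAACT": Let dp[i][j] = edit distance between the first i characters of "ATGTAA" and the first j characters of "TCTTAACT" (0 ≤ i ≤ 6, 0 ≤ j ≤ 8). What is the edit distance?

   ''  T  C  T  T  A  A  C  T
''  0  1  2  3  4  5  6  7  8
 A  1  1  2  3  4  4  5  6  7
 T  2  1  2  2  3  4  5  6  6
 G  3  2  2  3  3  4  5  6  7
 T  4  3  3  2  3  4  5  6  6
 A  5  4  4  3  3  3  4  5  6
 A  6  5  5  4  4  3  3  4  5

5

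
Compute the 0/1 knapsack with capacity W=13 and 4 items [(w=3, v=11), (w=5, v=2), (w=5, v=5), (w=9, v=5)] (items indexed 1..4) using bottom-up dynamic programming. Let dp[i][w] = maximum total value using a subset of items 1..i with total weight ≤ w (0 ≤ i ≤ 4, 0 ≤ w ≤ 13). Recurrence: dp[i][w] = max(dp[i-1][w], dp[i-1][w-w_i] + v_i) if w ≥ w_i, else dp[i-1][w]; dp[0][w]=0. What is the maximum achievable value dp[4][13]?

18

i\w   0   1   2   3   4   5   6   7   8   9  10  11  12  13
  0   0   0   0   0   0   0   0   0   0   0   0   0   0   0
  1   0   0   0  11  11  11  11  11  11  11  11  11  11  11
  2   0   0   0  11  11  11  11  11  13  13  13  13  13  13
  3   0   0   0  11  11  11  11  11  16  16  16  16  16  18
  4   0   0   0  11  11  11  11  11  16  16  16  16  16  18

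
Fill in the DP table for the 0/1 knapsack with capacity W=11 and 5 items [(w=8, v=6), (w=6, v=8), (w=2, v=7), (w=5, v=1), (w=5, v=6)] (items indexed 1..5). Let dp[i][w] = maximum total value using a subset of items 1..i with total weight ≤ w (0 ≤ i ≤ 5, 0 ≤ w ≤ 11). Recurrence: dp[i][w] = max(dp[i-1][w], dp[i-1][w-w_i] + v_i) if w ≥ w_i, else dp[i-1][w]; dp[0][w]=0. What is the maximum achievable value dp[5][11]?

i\w   0   1   2   3   4   5   6   7   8   9  10  11
  0   0   0   0   0   0   0   0   0   0   0   0   0
  1   0   0   0   0   0   0   0   0   6   6   6   6
  2   0   0   0   0   0   0   8   8   8   8   8   8
  3   0   0   7   7   7   7   8   8  15  15  15  15
  4   0   0   7   7   7   7   8   8  15  15  15  15
  5   0   0   7   7   7   7   8  13  15  15  15  15

15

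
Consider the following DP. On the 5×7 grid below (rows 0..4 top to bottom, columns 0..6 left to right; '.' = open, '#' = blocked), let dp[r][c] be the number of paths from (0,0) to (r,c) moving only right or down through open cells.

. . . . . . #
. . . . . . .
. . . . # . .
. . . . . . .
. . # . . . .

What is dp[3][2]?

r\c   0   1   2   3   4   5   6
  0   1   1   1   1   1   1   0
  1   1   2   3   4   5   6   6
  2   1   3   6  10   0   6  12
  3   1   4  10  20  20  26  38
  4   1   5   0  20  40  66 104

10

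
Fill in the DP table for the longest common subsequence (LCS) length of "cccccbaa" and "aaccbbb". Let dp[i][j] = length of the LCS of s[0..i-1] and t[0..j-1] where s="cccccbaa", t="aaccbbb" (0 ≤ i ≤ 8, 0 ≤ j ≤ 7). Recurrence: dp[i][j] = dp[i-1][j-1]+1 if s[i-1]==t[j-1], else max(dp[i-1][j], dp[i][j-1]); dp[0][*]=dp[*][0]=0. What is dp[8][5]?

   ''  a  a  c  c  b  b  b
''  0  0  0  0  0  0  0  0
 c  0  0  0  1  1  1  1  1
 c  0  0  0  1  2  2  2  2
 c  0  0  0  1  2  2  2  2
 c  0  0  0  1  2  2  2  2
 c  0  0  0  1  2  2  2  2
 b  0  0  0  1  2  3  3  3
 a  0  1  1  1  2  3  3  3
 a  0  1  2  2  2  3  3  3

3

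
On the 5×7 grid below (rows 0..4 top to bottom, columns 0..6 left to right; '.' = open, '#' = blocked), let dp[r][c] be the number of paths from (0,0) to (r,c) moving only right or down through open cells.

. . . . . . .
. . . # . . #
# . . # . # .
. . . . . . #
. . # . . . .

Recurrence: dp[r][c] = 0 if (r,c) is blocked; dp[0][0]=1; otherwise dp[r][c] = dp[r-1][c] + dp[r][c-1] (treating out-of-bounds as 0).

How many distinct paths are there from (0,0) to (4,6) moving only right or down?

23

r\c   0   1   2   3   4   5   6
  0   1   1   1   1   1   1   1
  1   1   2   3   0   1   2   0
  2   0   2   5   0   1   0   0
  3   0   2   7   7   8   8   0
  4   0   2   0   7  15  23  23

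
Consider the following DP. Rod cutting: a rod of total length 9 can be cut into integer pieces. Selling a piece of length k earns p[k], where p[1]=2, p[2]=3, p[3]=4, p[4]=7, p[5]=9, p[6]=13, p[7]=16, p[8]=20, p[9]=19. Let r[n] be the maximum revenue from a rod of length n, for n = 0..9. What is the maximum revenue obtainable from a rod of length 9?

22

   n    0    1    2    3    4    5    6    7    8    9
r[n]    0    2    4    6    8   10   13   16   20   22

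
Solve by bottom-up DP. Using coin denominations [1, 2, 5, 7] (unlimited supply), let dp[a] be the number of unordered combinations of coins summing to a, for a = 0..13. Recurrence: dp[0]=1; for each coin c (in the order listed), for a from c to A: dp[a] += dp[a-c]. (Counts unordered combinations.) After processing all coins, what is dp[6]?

after  coin     0     1     2     3     4     5     6     7     8     9    10    11    12    13
          1     1     1     1     1     1     1     1     1     1     1     1     1     1     1
          2     1     1     2     2     3     3     4     4     5     5     6     6     7     7
          5     1     1     2     2     3     4     5     6     7     8    10    11    13    14
          7     1     1     2     2     3     4     5     7     8    10    12    14    17    19

5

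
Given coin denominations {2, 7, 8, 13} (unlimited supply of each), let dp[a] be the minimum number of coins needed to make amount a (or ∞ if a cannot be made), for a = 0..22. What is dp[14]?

2

 a  0  1  2  3  4  5  6  7  8  9 10 11 12 13 14 15 16 17 18 19 20 21 22
dp  0  -  1  -  2  -  3  1  1  2  2  3  3  1  2  2  2  3  3  4  2  2  3
(- denotes ∞ / unreachable)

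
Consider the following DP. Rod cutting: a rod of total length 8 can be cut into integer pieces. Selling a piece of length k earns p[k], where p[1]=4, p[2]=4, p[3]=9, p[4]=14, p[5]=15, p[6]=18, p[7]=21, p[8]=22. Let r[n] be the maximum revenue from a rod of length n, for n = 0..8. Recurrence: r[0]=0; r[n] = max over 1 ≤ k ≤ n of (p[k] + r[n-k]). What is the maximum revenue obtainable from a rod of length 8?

   n    0    1    2    3    4    5    6    7    8
r[n]    0    4    8   12   16   20   24   28   32

32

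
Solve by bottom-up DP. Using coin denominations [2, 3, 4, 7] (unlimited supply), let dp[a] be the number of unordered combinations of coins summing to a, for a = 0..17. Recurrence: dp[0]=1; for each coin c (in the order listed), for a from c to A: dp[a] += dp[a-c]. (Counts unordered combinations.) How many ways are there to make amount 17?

after  coin     0     1     2     3     4     5     6     7     8     9    10    11    12    13    14    15    16    17
          2     1     0     1     0     1     0     1     0     1     0     1     0     1     0     1     0     1     0
          3     1     0     1     1     1     1     2     1     2     2     2     2     3     2     3     3     3     3
          4     1     0     1     1     2     1     3     2     4     3     5     4     7     5     8     7    10     8
          7     1     0     1     1     2     1     3     3     4     4     6     6     8     8    11    11    14    14

14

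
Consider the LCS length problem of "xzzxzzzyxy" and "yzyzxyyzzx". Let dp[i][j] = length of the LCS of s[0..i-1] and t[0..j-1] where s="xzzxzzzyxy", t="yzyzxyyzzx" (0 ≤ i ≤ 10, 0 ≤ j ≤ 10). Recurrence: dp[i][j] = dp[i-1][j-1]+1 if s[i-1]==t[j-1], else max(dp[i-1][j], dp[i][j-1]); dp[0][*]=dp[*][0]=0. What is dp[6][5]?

3

   ''  y  z  y  z  x  y  y  z  z  x
''  0  0  0  0  0  0  0  0  0  0  0
 x  0  0  0  0  0  1  1  1  1  1  1
 z  0  0  1  1  1  1  1  1  2  2  2
 z  0  0  1  1  2  2  2  2  2  3  3
 x  0  0  1  1  2  3  3  3  3  3  4
 z  0  0  1  1  2  3  3  3  4  4  4
 z  0  0  1  1  2  3  3  3  4  5  5
 z  0  0  1  1  2  3  3  3  4  5  5
 y  0  1  1  2  2  3  4  4  4  5  5
 x  0  1  1  2  2  3  4  4  4  5  6
 y  0  1  1  2  2  3  4  5  5  5  6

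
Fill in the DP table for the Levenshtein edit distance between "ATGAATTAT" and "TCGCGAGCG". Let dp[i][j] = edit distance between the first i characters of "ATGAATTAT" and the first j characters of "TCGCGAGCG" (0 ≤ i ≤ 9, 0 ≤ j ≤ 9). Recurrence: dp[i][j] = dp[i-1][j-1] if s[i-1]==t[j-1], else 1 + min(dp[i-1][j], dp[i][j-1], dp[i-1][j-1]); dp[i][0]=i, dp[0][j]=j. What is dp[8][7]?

   ''  T  C  G  C  G  A  G  C  G
''  0  1  2  3  4  5  6  7  8  9
 A  1  1  2  3  4  5  5  6  7  8
 T  2  1  2  3  4  5  6  6  7  8
 G  3  2  2  2  3  4  5  6  7  7
 A  4  3  3  3  3  4  4  5  6  7
 A  5  4  4  4  4  4  4  5  6  7
 T  6  5  5  5  5  5  5  5  6  7
 T  7  6  6  6  6  6  6  6  6  7
 A  8  7  7  7  7  7  6  7  7  7
 T  9  8  8  8  8  8  7  7  8  8

7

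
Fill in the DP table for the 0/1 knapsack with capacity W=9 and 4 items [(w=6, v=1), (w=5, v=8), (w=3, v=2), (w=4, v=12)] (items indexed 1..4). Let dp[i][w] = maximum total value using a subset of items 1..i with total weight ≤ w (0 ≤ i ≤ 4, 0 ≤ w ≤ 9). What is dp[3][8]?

i\w   0   1   2   3   4   5   6   7   8   9
  0   0   0   0   0   0   0   0   0   0   0
  1   0   0   0   0   0   0   1   1   1   1
  2   0   0   0   0   0   8   8   8   8   8
  3   0   0   0   2   2   8   8   8  10  10
  4   0   0   0   2  12  12  12  14  14  20

10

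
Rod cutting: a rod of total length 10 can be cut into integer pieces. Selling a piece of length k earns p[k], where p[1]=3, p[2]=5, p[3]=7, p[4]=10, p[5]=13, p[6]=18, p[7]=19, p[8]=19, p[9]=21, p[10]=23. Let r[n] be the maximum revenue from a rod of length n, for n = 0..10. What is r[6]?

18

   n    0    1    2    3    4    5    6    7    8    9   10
r[n]    0    3    6    9   12   15   18   21   24   27   30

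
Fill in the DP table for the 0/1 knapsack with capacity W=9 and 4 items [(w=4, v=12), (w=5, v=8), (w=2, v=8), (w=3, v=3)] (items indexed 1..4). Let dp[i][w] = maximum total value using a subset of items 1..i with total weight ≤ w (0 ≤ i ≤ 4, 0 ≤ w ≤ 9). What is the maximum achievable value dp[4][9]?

i\w   0   1   2   3   4   5   6   7   8   9
  0   0   0   0   0   0   0   0   0   0   0
  1   0   0   0   0  12  12  12  12  12  12
  2   0   0   0   0  12  12  12  12  12  20
  3   0   0   8   8  12  12  20  20  20  20
  4   0   0   8   8  12  12  20  20  20  23

23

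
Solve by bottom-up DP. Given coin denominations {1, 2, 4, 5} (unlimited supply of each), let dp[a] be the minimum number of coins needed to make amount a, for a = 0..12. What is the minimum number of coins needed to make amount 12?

 a  0  1  2  3  4  5  6  7  8  9 10 11 12
dp  0  1  1  2  1  1  2  2  2  2  2  3  3

3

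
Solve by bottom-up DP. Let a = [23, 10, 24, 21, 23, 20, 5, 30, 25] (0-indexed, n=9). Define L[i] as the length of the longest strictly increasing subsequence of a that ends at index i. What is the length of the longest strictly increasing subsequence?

   i    0    1    2    3    4    5    6    7    8
a[i]   23   10   24   21   23   20    5   30   25
L[i]    1    1    2    2    3    2    1    4    4

4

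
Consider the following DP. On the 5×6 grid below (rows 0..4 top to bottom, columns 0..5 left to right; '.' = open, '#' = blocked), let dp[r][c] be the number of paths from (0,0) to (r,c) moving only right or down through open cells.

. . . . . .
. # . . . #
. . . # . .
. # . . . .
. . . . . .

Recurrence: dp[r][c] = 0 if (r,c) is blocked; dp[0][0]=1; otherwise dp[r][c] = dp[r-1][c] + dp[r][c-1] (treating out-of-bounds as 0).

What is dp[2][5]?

r\c   0   1   2   3   4   5
  0   1   1   1   1   1   1
  1   1   0   1   2   3   0
  2   1   1   2   0   3   3
  3   1   0   2   2   5   8
  4   1   1   3   5  10  18

3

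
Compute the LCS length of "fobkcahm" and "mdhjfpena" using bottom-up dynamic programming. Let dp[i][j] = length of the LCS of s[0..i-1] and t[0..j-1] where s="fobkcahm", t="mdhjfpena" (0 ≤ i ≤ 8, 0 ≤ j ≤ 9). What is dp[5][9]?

   ''  m  d  h  j  f  p  e  n  a
''  0  0  0  0  0  0  0  0  0  0
 f  0  0  0  0  0  1  1  1  1  1
 o  0  0  0  0  0  1  1  1  1  1
 b  0  0  0  0  0  1  1  1  1  1
 k  0  0  0  0  0  1  1  1  1  1
 c  0  0  0  0  0  1  1  1  1  1
 a  0  0  0  0  0  1  1  1  1  2
 h  0  0  0  1  1  1  1  1  1  2
 m  0  1  1  1  1  1  1  1  1  2

1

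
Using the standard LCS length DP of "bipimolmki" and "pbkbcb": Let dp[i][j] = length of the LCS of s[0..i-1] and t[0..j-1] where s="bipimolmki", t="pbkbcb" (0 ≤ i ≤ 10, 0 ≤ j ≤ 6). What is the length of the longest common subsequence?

2

   ''  p  b  k  b  c  b
''  0  0  0  0  0  0  0
 b  0  0  1  1  1  1  1
 i  0  0  1  1  1  1  1
 p  0  1  1  1  1  1  1
 i  0  1  1  1  1  1  1
 m  0  1  1  1  1  1  1
 o  0  1  1  1  1  1  1
 l  0  1  1  1  1  1  1
 m  0  1  1  1  1  1  1
 k  0  1  1  2  2  2  2
 i  0  1  1  2  2  2  2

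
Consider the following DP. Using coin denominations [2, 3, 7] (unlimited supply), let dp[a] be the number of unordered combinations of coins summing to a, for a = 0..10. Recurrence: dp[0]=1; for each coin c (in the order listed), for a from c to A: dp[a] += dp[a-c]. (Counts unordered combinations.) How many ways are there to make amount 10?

after  coin     0     1     2     3     4     5     6     7     8     9    10
          2     1     0     1     0     1     0     1     0     1     0     1
          3     1     0     1     1     1     1     2     1     2     2     2
          7     1     0     1     1     1     1     2     2     2     3     3

3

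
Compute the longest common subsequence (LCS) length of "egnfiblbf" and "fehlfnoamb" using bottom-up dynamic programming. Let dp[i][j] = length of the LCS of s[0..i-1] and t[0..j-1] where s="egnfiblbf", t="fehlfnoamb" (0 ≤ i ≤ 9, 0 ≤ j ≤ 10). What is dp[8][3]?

   ''  f  e  h  l  f  n  o  a  m  b
''  0  0  0  0  0  0  0  0  0  0  0
 e  0  0  1  1  1  1  1  1  1  1  1
 g  0  0  1  1  1  1  1  1  1  1  1
 n  0  0  1  1  1  1  2  2  2  2  2
 f  0  1  1  1  1  2  2  2  2  2  2
 i  0  1  1  1  1  2  2  2  2  2  2
 b  0  1  1  1  1  2  2  2  2  2  3
 l  0  1  1  1  2  2  2  2  2  2  3
 b  0  1  1  1  2  2  2  2  2  2  3
 f  0  1  1  1  2  3  3  3  3  3  3

1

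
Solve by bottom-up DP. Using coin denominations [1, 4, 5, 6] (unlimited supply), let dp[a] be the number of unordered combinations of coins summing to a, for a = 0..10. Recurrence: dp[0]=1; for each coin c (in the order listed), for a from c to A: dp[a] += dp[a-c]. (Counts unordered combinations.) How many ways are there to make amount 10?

after  coin     0     1     2     3     4     5     6     7     8     9    10
          1     1     1     1     1     1     1     1     1     1     1     1
          4     1     1     1     1     2     2     2     2     3     3     3
          5     1     1     1     1     2     3     3     3     4     5     6
          6     1     1     1     1     2     3     4     4     5     6     8

8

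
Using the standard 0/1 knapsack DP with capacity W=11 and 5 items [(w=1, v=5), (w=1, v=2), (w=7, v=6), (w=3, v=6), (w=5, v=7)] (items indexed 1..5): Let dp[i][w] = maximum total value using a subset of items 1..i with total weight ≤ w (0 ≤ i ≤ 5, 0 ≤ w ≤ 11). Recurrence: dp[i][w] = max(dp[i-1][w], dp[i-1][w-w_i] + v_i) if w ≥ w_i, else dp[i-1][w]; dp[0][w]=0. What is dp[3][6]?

i\w   0   1   2   3   4   5   6   7   8   9  10  11
  0   0   0   0   0   0   0   0   0   0   0   0   0
  1   0   5   5   5   5   5   5   5   5   5   5   5
  2   0   5   7   7   7   7   7   7   7   7   7   7
  3   0   5   7   7   7   7   7   7  11  13  13  13
  4   0   5   7   7  11  13  13  13  13  13  13  17
  5   0   5   7   7  11  13  13  14  14  18  20  20

7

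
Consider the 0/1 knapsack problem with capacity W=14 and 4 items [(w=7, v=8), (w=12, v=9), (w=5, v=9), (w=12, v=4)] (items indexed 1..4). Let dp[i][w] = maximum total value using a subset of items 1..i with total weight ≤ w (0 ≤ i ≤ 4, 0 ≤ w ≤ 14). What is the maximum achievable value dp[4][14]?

17

i\w   0   1   2   3   4   5   6   7   8   9  10  11  12  13  14
  0   0   0   0   0   0   0   0   0   0   0   0   0   0   0   0
  1   0   0   0   0   0   0   0   8   8   8   8   8   8   8   8
  2   0   0   0   0   0   0   0   8   8   8   8   8   9   9   9
  3   0   0   0   0   0   9   9   9   9   9   9   9  17  17  17
  4   0   0   0   0   0   9   9   9   9   9   9   9  17  17  17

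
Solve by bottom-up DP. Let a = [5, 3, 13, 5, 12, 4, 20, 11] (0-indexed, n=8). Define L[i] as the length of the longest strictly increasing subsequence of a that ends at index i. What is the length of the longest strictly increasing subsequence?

4

   i    0    1    2    3    4    5    6    7
a[i]    5    3   13    5   12    4   20   11
L[i]    1    1    2    2    3    2    4    3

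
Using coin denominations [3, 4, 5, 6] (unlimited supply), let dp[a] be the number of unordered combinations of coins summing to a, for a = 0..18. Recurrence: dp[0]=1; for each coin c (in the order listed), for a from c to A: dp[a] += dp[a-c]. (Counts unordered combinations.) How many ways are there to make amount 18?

10

after  coin     0     1     2     3     4     5     6     7     8     9    10    11    12    13    14    15    16    17    18
          3     1     0     0     1     0     0     1     0     0     1     0     0     1     0     0     1     0     0     1
          4     1     0     0     1     1     0     1     1     1     1     1     1     2     1     1     2     2     1     2
          5     1     0     0     1     1     1     1     1     2     2     2     2     3     3     3     4     4     4     5
          6     1     0     0     1     1     1     2     1     2     3     3     3     5     4     5     7     7     7    10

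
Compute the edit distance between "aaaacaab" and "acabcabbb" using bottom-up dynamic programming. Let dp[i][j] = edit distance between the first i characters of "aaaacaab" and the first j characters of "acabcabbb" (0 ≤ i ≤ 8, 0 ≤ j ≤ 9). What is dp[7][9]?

5

   ''  a  c  a  b  c  a  b  b  b
''  0  1  2  3  4  5  6  7  8  9
 a  1  0  1  2  3  4  5  6  7  8
 a  2  1  1  1  2  3  4  5  6  7
 a  3  2  2  1  2  3  3  4  5  6
 a  4  3  3  2  2  3  3  4  5  6
 c  5  4  3  3  3  2  3  4  5  6
 a  6  5  4  3  4  3  2  3  4  5
 a  7  6  5  4  4  4  3  3  4  5
 b  8  7  6  5  4  5  4  3  3  4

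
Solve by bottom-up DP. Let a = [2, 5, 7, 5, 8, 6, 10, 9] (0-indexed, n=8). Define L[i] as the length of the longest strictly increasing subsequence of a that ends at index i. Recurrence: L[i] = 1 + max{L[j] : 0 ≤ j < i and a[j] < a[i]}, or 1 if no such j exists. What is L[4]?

   i    0    1    2    3    4    5    6    7
a[i]    2    5    7    5    8    6   10    9
L[i]    1    2    3    2    4    3    5    5

4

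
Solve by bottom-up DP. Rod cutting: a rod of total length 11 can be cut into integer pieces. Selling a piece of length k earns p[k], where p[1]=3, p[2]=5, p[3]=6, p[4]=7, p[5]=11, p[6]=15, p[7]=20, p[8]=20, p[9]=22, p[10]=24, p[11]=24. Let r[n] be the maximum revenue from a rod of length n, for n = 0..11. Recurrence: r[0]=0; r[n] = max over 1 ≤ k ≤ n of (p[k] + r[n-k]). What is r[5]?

15

   n    0    1    2    3    4    5    6    7    8    9   10   11
r[n]    0    3    6    9   12   15   18   21   24   27   30   33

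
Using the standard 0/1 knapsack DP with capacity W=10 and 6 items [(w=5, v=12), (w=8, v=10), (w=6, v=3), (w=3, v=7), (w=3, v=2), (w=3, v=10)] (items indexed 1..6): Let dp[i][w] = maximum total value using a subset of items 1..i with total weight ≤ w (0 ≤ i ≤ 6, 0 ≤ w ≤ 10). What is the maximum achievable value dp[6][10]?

i\w   0   1   2   3   4   5   6   7   8   9  10
  0   0   0   0   0   0   0   0   0   0   0   0
  1   0   0   0   0   0  12  12  12  12  12  12
  2   0   0   0   0   0  12  12  12  12  12  12
  3   0   0   0   0   0  12  12  12  12  12  12
  4   0   0   0   7   7  12  12  12  19  19  19
  5   0   0   0   7   7  12  12  12  19  19  19
  6   0   0   0  10  10  12  17  17  22  22  22

22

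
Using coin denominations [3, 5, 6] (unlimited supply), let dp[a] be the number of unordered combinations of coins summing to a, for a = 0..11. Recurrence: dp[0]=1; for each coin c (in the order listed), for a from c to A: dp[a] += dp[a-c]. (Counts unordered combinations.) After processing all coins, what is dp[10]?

1

after  coin     0     1     2     3     4     5     6     7     8     9    10    11
          3     1     0     0     1     0     0     1     0     0     1     0     0
          5     1     0     0     1     0     1     1     0     1     1     1     1
          6     1     0     0     1     0     1     2     0     1     2     1     2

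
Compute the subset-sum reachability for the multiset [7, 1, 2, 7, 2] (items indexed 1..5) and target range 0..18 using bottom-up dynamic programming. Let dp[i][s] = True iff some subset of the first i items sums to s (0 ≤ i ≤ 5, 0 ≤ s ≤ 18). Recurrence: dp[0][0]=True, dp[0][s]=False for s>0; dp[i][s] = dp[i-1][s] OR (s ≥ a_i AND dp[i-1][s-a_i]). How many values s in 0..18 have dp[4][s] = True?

12

i\s   0   1   2   3   4   5   6   7   8   9  10  11  12  13  14  15  16  17  18
  0   T   F   F   F   F   F   F   F   F   F   F   F   F   F   F   F   F   F   F
  1   T   F   F   F   F   F   F   T   F   F   F   F   F   F   F   F   F   F   F
  2   T   T   F   F   F   F   F   T   T   F   F   F   F   F   F   F   F   F   F
  3   T   T   T   T   F   F   F   T   T   T   T   F   F   F   F   F   F   F   F
  4   T   T   T   T   F   F   F   T   T   T   T   F   F   F   T   T   T   T   F
  5   T   T   T   T   T   T   F   T   T   T   T   T   T   F   T   T   T   T   T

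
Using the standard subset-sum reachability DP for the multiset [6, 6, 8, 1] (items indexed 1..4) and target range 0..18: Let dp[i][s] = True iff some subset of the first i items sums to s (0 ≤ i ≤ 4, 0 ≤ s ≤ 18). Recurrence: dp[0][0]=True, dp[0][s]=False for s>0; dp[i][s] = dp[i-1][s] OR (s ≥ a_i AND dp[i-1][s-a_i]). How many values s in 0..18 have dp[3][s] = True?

5

i\s   0   1   2   3   4   5   6   7   8   9  10  11  12  13  14  15  16  17  18
  0   T   F   F   F   F   F   F   F   F   F   F   F   F   F   F   F   F   F   F
  1   T   F   F   F   F   F   T   F   F   F   F   F   F   F   F   F   F   F   F
  2   T   F   F   F   F   F   T   F   F   F   F   F   T   F   F   F   F   F   F
  3   T   F   F   F   F   F   T   F   T   F   F   F   T   F   T   F   F   F   F
  4   T   T   F   F   F   F   T   T   T   T   F   F   T   T   T   T   F   F   F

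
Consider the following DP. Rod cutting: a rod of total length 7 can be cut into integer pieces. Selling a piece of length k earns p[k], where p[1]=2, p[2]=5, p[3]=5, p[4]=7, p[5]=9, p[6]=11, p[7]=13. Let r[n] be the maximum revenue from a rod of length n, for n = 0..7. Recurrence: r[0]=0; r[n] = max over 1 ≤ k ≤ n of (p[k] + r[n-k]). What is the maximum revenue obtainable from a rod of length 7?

   n    0    1    2    3    4    5    6    7
r[n]    0    2    5    7   10   12   15   17

17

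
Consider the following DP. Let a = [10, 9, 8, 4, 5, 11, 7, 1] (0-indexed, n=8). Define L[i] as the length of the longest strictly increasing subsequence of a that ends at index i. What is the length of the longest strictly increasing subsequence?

   i    0    1    2    3    4    5    6    7
a[i]   10    9    8    4    5   11    7    1
L[i]    1    1    1    1    2    3    3    1

3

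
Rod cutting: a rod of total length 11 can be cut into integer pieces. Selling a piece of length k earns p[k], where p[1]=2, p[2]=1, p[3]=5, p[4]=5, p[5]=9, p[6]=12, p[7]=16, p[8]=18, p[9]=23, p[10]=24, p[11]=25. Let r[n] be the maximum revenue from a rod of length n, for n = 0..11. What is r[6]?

   n    0    1    2    3    4    5    6    7    8    9   10   11
r[n]    0    2    4    6    8   10   12   16   18   23   25   27

12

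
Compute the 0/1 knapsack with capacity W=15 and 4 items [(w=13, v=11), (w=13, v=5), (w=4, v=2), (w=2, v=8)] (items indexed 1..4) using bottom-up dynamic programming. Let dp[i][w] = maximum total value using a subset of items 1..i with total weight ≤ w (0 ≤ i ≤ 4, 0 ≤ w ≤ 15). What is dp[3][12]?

2

i\w   0   1   2   3   4   5   6   7   8   9  10  11  12  13  14  15
  0   0   0   0   0   0   0   0   0   0   0   0   0   0   0   0   0
  1   0   0   0   0   0   0   0   0   0   0   0   0   0  11  11  11
  2   0   0   0   0   0   0   0   0   0   0   0   0   0  11  11  11
  3   0   0   0   0   2   2   2   2   2   2   2   2   2  11  11  11
  4   0   0   8   8   8   8  10  10  10  10  10  10  10  11  11  19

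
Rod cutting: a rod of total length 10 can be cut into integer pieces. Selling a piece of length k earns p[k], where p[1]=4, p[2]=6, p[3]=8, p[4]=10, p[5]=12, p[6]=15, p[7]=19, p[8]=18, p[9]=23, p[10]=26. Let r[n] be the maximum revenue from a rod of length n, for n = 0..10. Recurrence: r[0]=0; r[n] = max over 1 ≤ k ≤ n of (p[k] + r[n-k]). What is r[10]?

40

   n    0    1    2    3    4    5    6    7    8    9   10
r[n]    0    4    8   12   16   20   24   28   32   36   40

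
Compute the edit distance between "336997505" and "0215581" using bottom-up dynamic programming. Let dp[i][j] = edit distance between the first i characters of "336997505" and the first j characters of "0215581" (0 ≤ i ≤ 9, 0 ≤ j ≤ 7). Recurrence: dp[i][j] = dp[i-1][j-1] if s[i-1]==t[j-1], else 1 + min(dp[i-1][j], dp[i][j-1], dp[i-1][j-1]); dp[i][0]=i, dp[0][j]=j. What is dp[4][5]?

   ''  0  2  1  5  5  8  1
''  0  1  2  3  4  5  6  7
 3  1  1  2  3  4  5  6  7
 3  2  2  2  3  4  5  6  7
 6  3  3  3  3  4  5  6  7
 9  4  4  4  4  4  5  6  7
 9  5  5  5  5  5  5  6  7
 7  6  6  6  6  6  6  6  7
 5  7  7  7  7  6  6  7  7
 0  8  7  8  8  7  7  7  8
 5  9  8  8  9  8  7  8  8

5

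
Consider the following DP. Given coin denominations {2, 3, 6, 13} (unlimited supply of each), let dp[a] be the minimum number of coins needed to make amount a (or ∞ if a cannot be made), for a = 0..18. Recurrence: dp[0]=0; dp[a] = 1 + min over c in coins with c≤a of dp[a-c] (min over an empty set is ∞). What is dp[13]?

1

 a  0  1  2  3  4  5  6  7  8  9 10 11 12 13 14 15 16 17 18
dp  0  -  1  1  2  2  1  3  2  2  3  3  2  1  3  2  2  3  3
(- denotes ∞ / unreachable)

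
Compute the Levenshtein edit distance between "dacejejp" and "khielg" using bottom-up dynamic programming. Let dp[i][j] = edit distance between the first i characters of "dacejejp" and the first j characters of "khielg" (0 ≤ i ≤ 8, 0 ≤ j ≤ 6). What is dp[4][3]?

4

   ''  k  h  i  e  l  g
''  0  1  2  3  4  5  6
 d  1  1  2  3  4  5  6
 a  2  2  2  3  4  5  6
 c  3  3  3  3  4  5  6
 e  4  4  4  4  3  4  5
 j  5  5  5  5  4  4  5
 e  6  6  6  6  5  5  5
 j  7  7  7  7  6  6  6
 p  8  8  8  8  7  7  7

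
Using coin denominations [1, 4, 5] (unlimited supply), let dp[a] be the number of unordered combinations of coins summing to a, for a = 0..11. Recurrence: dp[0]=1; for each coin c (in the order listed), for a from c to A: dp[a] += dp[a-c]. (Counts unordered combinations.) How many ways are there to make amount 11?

after  coin     0     1     2     3     4     5     6     7     8     9    10    11
          1     1     1     1     1     1     1     1     1     1     1     1     1
          4     1     1     1     1     2     2     2     2     3     3     3     3
          5     1     1     1     1     2     3     3     3     4     5     6     6

6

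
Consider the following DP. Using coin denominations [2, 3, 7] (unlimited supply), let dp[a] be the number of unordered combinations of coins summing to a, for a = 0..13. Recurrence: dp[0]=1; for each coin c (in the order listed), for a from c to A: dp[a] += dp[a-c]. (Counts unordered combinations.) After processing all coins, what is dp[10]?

after  coin     0     1     2     3     4     5     6     7     8     9    10    11    12    13
          2     1     0     1     0     1     0     1     0     1     0     1     0     1     0
          3     1     0     1     1     1     1     2     1     2     2     2     2     3     2
          7     1     0     1     1     1     1     2     2     2     3     3     3     4     4

3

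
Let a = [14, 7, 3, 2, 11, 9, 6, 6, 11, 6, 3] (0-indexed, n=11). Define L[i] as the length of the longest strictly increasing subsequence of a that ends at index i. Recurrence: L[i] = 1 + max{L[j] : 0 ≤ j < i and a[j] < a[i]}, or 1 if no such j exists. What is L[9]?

2

   i    0    1    2    3    4    5    6    7    8    9   10
a[i]   14    7    3    2   11    9    6    6   11    6    3
L[i]    1    1    1    1    2    2    2    2    3    2    2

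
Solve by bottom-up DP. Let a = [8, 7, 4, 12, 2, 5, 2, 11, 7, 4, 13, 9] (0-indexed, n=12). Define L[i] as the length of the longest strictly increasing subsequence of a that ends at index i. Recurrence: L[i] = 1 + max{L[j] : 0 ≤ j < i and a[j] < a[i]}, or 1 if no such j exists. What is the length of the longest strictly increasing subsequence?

4

   i    0    1    2    3    4    5    6    7    8    9   10   11
a[i]    8    7    4   12    2    5    2   11    7    4   13    9
L[i]    1    1    1    2    1    2    1    3    3    2    4    4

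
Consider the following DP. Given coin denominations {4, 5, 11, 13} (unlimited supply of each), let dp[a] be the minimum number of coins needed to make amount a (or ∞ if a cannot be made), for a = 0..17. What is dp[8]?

2

 a  0  1  2  3  4  5  6  7  8  9 10 11 12 13 14 15 16 17
dp  0  -  -  -  1  1  -  -  2  2  2  1  3  1  3  2  2  2
(- denotes ∞ / unreachable)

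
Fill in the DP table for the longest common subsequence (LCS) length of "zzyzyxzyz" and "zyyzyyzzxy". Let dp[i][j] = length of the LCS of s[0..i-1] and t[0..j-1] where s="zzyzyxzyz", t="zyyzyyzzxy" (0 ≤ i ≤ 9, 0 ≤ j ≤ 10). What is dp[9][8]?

   ''  z  y  y  z  y  y  z  z  x  y
''  0  0  0  0  0  0  0  0  0  0  0
 z  0  1  1  1  1  1  1  1  1  1  1
 z  0  1  1  1  2  2  2  2  2  2  2
 y  0  1  2  2  2  3  3  3  3  3  3
 z  0  1  2  2  3  3  3  4  4  4  4
 y  0  1  2  3  3  4  4  4  4  4  5
 x  0  1  2  3  3  4  4  4  4  5  5
 z  0  1  2  3  4  4  4  5  5  5  5
 y  0  1  2  3  4  5  5  5  5  5  6
 z  0  1  2  3  4  5  5  6  6  6  6

6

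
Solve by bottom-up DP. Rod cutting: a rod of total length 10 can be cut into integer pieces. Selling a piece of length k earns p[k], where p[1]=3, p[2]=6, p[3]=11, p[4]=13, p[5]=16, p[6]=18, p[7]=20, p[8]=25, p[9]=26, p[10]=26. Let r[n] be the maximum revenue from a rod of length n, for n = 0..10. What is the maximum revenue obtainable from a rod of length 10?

36

   n    0    1    2    3    4    5    6    7    8    9   10
r[n]    0    3    6   11   14   17   22   25   28   33   36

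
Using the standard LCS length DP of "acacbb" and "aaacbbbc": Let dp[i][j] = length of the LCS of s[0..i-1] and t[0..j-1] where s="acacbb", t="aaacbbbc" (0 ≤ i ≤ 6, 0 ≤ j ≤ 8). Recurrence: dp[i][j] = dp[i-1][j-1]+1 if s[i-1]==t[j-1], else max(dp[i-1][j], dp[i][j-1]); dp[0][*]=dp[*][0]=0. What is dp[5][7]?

4

   ''  a  a  a  c  b  b  b  c
''  0  0  0  0  0  0  0  0  0
 a  0  1  1  1  1  1  1  1  1
 c  0  1  1  1  2  2  2  2  2
 a  0  1  2  2  2  2  2  2  2
 c  0  1  2  2  3  3  3  3  3
 b  0  1  2  2  3  4  4  4  4
 b  0  1  2  2  3  4  5  5  5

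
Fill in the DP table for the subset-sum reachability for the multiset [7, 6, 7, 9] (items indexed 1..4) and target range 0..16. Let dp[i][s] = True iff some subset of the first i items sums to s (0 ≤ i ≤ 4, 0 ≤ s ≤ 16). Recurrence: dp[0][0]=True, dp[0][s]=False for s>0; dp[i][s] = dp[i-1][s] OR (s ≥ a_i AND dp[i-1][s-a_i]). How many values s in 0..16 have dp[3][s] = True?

i\s   0   1   2   3   4   5   6   7   8   9  10  11  12  13  14  15  16
  0   T   F   F   F   F   F   F   F   F   F   F   F   F   F   F   F   F
  1   T   F   F   F   F   F   F   T   F   F   F   F   F   F   F   F   F
  2   T   F   F   F   F   F   T   T   F   F   F   F   F   T   F   F   F
  3   T   F   F   F   F   F   T   T   F   F   F   F   F   T   T   F   F
  4   T   F   F   F   F   F   T   T   F   T   F   F   F   T   T   T   T

5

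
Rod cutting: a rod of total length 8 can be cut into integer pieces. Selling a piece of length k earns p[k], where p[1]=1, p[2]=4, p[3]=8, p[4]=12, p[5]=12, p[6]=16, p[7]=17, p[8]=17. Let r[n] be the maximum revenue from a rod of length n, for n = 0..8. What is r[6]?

   n    0    1    2    3    4    5    6    7    8
r[n]    0    1    4    8   12   13   16   20   24

16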